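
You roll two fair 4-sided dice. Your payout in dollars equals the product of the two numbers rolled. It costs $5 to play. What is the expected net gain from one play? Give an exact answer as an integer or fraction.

Distribution of the product of the two numbers rolled: 1 w.p. 1/16, 2 w.p. 1/8, 3 w.p. 1/8, 4 w.p. 3/16, 6 w.p. 1/8, 8 w.p. 1/8, …
E[payout] = (1/16)·1 + (1/8)·2 + (1/8)·3 + (3/16)·4 + (1/8)·6 + (1/8)·8 + (1/16)·9 + (1/8)·12 + (1/16)·16 = 25/4
Expected profit = 25/4 − 5 = 5/4

5/4 dollars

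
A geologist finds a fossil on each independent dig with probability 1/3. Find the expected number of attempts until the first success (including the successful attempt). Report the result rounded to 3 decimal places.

3.000

For a geometric distribution, E[trials] = 1/p = 1/(1/3) = 3.
≈ 3.000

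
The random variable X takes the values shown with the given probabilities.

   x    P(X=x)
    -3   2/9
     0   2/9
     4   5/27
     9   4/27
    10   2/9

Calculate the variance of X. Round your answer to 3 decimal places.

E[X] = (2/9)·(-3) + (2/9)·0 + (5/27)·4 + (4/27)·9 + (2/9)·10 = 98/27
E[X²] = (2/9)·9 + (2/9)·0 + (5/27)·16 + (4/27)·81 + (2/9)·100 = 1058/27
Var(X) = 1058/27 − (98/27)² = 18962/729 ≈ 26.011

26.011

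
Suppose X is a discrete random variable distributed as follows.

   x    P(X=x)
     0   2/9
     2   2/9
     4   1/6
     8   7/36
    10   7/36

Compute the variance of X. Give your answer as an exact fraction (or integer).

4595/324

E[X] = (2/9)·0 + (2/9)·2 + (1/6)·4 + (7/36)·8 + (7/36)·10 = 83/18
E[X²] = (2/9)·0 + (2/9)·4 + (1/6)·16 + (7/36)·64 + (7/36)·100 = 319/9
Var(X) = 319/9 − (83/18)² = 4595/324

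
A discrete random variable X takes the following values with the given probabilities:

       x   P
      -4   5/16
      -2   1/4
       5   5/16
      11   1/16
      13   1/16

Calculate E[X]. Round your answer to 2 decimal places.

E[X] = (5/16)·(-4) + (1/4)·(-2) + (5/16)·5 + (1/16)·11 + (1/16)·13
     = 21/16 ≈ 1.31

1.31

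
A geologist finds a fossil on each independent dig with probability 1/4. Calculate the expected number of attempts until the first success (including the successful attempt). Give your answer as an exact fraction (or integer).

4

For a geometric distribution, E[trials] = 1/p = 1/(1/4) = 4.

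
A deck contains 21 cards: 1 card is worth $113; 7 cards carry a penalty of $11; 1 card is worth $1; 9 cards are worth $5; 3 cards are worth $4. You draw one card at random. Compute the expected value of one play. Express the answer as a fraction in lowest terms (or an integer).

94/21 dollars

E[payout] = (1/21)·113 + (7/21)·(-11) + (1/21)·1 + (9/21)·5 + (3/21)·4 = 94/21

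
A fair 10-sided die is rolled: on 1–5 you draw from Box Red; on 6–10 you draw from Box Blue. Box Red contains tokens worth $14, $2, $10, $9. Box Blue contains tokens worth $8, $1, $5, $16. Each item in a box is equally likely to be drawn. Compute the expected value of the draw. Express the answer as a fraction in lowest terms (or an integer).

E[X | Box Red] = (14 + 2 + 10 + 9)/4 = 35/4
E[X | Box Blue] = (8 + 1 + 5 + 16)/4 = 15/2
E[X] = (1/2)·35/4 + (1/2)·15/2 = 65/8

65/8 dollars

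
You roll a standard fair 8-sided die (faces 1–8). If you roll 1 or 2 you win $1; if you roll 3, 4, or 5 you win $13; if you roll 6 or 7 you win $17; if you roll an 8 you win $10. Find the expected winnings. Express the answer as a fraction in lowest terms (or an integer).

E[payout] = (1/4)·1 + (1/8)·10 + (3/8)·13 + (1/4)·17 = 85/8

85/8 dollars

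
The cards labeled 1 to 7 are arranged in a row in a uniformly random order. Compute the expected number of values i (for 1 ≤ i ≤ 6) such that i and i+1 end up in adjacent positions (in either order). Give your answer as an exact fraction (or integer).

12/7

For each i ∈ {1,…,6}, let Xᵢ = 1 if i and i+1 are adjacent. P(Xᵢ=1) = 2·(7−1)!/7! = 2/7.
By linearity, E[ΣXᵢ] = (6)·(2/7) = 12/7.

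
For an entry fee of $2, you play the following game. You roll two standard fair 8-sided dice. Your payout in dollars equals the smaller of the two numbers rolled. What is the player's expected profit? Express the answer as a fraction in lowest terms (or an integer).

19/16 dollars

Distribution of the smaller of the two numbers rolled: 1 w.p. 15/64, 2 w.p. 13/64, 3 w.p. 11/64, 4 w.p. 9/64, 5 w.p. 7/64, 6 w.p. 5/64, …
E[payout] = (15/64)·1 + (13/64)·2 + (11/64)·3 + (9/64)·4 + (7/64)·5 + (5/64)·6 + (3/64)·7 + (1/64)·8 = 51/16
Expected profit = 51/16 − 2 = 19/16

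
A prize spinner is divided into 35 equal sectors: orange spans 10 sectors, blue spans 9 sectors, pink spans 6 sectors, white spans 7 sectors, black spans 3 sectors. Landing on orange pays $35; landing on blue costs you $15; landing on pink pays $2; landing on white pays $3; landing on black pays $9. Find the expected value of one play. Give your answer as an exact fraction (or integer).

E[payout] = (10/35)·35 + (9/35)·(-15) + (6/35)·2 + (7/35)·3 + (3/35)·9 = 55/7

55/7 dollars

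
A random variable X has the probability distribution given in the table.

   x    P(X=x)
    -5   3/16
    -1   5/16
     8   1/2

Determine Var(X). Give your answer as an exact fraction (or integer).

471/16

E[X] = (3/16)·(-5) + (5/16)·(-1) + (1/2)·8 = 11/4
E[X²] = (3/16)·25 + (5/16)·1 + (1/2)·64 = 37
Var(X) = 37 − (11/4)² = 471/16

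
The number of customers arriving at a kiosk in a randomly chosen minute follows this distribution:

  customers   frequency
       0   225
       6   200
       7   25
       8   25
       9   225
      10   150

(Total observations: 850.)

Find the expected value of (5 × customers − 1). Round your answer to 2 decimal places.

Total = 850, so P(customers=0) = 225/850, etc.
E[5x-1] = (9/34)·(-1) + (4/17)·29 + (1/34)·34 + (1/34)·39 + (9/34)·44 + (3/17)·49
     = 29 ≈ 29.00

29.00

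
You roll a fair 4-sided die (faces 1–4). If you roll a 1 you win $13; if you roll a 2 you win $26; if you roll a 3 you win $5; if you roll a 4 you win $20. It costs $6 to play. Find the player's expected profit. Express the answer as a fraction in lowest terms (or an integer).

E[payout] = (1/4)·5 + (1/4)·13 + (1/4)·20 + (1/4)·26 = 16
Expected profit = 16 − 6 = 10

$10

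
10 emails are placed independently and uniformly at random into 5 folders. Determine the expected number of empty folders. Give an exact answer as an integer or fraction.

Let Xⱼ=1 if folder j is empty. P(Xⱼ=1) = ((5-1)/5)^10 = 1048576/9765625.
By linearity, E[#empty] = 5·1048576/9765625 = 1048576/1953125.

1048576/1953125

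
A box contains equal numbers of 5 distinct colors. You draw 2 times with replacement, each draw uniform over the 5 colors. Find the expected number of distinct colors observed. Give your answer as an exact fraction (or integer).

Let Xⱼ=1 if type j appears at least once. P(Xⱼ=1) = 1 − ((5−1)/5)^2 = 9/25.
E[#distinct] = 5·9/25 = 9/5.

9/5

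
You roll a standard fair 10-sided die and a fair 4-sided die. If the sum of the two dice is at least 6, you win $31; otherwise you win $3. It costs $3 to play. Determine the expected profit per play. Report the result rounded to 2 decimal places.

E[payout] = (1/4)·3 + (3/4)·31 = 24
Expected profit = 24 − 3 = 21 ≈ $21.00

$21.00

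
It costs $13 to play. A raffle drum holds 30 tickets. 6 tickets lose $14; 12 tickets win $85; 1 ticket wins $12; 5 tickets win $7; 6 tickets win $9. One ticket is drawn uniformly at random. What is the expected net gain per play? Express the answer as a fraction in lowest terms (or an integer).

E[payout] = (6/30)·(-14) + (12/30)·85 + (1/30)·12 + (5/30)·7 + (6/30)·9 = 1037/30
Expected profit = 1037/30 − 13 = 647/30

647/30 dollars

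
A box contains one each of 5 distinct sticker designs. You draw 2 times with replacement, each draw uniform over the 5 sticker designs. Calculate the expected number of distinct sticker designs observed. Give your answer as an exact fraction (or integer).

9/5

Let Xⱼ=1 if type j appears at least once. P(Xⱼ=1) = 1 − ((5−1)/5)^2 = 9/25.
E[#distinct] = 5·9/25 = 9/5.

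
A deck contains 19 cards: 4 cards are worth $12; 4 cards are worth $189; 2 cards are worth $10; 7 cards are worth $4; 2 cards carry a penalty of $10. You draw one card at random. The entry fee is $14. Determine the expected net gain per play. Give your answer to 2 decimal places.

E[payout] = (4/19)·12 + (4/19)·189 + (2/19)·10 + (7/19)·4 + (2/19)·(-10) = 832/19
Expected profit = 832/19 − 14 = 566/19 ≈ $29.79

$29.79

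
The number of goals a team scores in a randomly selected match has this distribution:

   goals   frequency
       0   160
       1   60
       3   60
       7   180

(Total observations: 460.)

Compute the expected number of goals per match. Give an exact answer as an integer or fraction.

Total = 460, so P(goals=0) = 160/460, etc.
E[X] = (8/23)·0 + (3/23)·1 + (3/23)·3 + (9/23)·7
     = 75/23

75/23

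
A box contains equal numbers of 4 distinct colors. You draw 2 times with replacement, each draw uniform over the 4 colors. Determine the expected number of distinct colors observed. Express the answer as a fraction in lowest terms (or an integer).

7/4

Let Xⱼ=1 if type j appears at least once. P(Xⱼ=1) = 1 − ((4−1)/4)^2 = 7/16.
E[#distinct] = 4·7/16 = 7/4.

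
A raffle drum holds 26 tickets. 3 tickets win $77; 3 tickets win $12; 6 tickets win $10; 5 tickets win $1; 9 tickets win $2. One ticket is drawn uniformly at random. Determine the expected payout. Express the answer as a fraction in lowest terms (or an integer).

175/13 dollars

E[payout] = (3/26)·77 + (3/26)·12 + (6/26)·10 + (5/26)·1 + (9/26)·2 = 175/13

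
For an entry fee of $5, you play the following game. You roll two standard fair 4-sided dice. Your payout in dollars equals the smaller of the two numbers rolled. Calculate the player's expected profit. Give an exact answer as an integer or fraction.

-25/8 dollars

Distribution of the smaller of the two numbers rolled: 1 w.p. 7/16, 2 w.p. 5/16, 3 w.p. 3/16, 4 w.p. 1/16
E[payout] = (7/16)·1 + (5/16)·2 + (3/16)·3 + (1/16)·4 = 15/8
Expected profit = 15/8 − 5 = -25/8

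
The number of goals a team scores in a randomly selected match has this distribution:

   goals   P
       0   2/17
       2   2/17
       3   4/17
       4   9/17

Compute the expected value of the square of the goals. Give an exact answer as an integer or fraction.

E[X²] = (2/17)·0 + (2/17)·4 + (4/17)·9 + (9/17)·16
     = 188/17

188/17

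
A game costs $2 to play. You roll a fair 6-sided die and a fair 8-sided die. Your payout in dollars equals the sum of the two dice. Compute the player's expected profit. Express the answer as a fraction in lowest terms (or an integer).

$6

Distribution of the sum of the two dice: 2 w.p. 1/48, 3 w.p. 1/24, 4 w.p. 1/16, 5 w.p. 1/12, 6 w.p. 5/48, 7 w.p. 1/8, …
E[payout] = (1/48)·2 + (1/24)·3 + (1/16)·4 + (1/12)·5 + (5/48)·6 + (1/8)·7 + (1/8)·8 + (1/8)·9 + (5/48)·10 + (1/12)·11 + (1/16)·12 + (1/24)·13 + (1/48)·14 = 8
Expected profit = 8 − 2 = 6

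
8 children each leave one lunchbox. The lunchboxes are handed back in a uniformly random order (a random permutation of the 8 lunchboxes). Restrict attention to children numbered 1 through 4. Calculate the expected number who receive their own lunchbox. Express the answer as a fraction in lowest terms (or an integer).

1/2

Let Xᵢ = 1 if person i gets their own lunchbox. For each i, P(Xᵢ=1) = 1/8.
By linearity of expectation, E[X₁+…+X_4] = 4·(1/8) = 1/2.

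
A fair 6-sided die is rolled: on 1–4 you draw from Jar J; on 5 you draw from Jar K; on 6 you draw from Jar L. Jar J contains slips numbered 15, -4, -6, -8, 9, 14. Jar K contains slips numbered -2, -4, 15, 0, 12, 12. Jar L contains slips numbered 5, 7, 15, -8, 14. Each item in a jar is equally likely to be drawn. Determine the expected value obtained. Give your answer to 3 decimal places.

E[X | Jar J] = (15 − 4 − 6 − 8 + 9 + 14)/6 = 10/3
E[X | Jar K] = (-2 − 4 + 15 + 0 + 12 + 12)/6 = 11/2
E[X | Jar L] = (5 + 7 + 15 − 8 + 14)/5 = 33/5
E[X] = (2/3)·10/3 + (1/6)·11/2 + (1/6)·33/5 = 763/180 ≈ 4.239

4.239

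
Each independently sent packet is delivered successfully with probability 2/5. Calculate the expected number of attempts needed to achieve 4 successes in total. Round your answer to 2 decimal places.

By linearity (sum of 4 independent geometric waits), E[trials] = 4/p = 4/(2/5) = 10.
≈ 10.00

10.00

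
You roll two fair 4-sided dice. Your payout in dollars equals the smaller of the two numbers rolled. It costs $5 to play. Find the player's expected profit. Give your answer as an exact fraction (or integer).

Distribution of the smaller of the two numbers rolled: 1 w.p. 7/16, 2 w.p. 5/16, 3 w.p. 3/16, 4 w.p. 1/16
E[payout] = (7/16)·1 + (5/16)·2 + (3/16)·3 + (1/16)·4 = 15/8
Expected profit = 15/8 − 5 = -25/8

-25/8 dollars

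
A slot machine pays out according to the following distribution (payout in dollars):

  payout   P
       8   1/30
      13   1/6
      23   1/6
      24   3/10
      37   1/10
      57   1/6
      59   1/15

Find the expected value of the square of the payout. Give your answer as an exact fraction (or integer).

18026/15

E[X²] = (1/30)·64 + (1/6)·169 + (1/6)·529 + (3/10)·576 + (1/10)·1369 + (1/6)·3249 + (1/15)·3481
     = 18026/15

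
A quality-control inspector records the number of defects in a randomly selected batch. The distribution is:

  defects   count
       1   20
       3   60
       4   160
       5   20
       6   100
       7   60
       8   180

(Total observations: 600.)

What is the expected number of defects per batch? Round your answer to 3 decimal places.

Total = 600, so P(defects=1) = 20/600, etc.
E[X] = (1/30)·1 + (1/10)·3 + (4/15)·4 + (1/30)·5 + (1/6)·6 + (1/10)·7 + (3/10)·8
     = 17/3 ≈ 5.667

5.667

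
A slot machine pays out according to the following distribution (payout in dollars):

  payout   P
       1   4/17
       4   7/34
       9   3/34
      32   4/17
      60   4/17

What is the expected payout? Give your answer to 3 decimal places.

E[X] = (4/17)·1 + (7/34)·4 + (3/34)·9 + (4/17)·32 + (4/17)·60
     = 47/2 ≈ 23.500

$23.500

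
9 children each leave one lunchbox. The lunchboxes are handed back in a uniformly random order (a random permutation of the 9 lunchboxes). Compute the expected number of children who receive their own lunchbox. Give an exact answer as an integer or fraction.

1

Let Xᵢ = 1 if person i gets their own lunchbox. For each i, P(Xᵢ=1) = 1/9.
By linearity of expectation, E[X₁+…+X_9] = 9·(1/9) = 1.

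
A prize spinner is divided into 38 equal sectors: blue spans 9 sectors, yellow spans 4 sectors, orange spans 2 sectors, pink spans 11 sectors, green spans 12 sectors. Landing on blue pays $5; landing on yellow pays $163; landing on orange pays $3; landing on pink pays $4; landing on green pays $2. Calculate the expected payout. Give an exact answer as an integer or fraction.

E[payout] = (9/38)·5 + (4/38)·163 + (2/38)·3 + (11/38)·4 + (12/38)·2 = 771/38

771/38 dollars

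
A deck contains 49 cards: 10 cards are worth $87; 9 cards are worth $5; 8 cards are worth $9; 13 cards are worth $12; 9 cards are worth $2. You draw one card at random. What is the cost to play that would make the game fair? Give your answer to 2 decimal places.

E[payout] = (10/49)·87 + (9/49)·5 + (8/49)·9 + (13/49)·12 + (9/49)·2 = 1161/49
Fair fee = E[payout] = 1161/49 ≈ $23.69

$23.69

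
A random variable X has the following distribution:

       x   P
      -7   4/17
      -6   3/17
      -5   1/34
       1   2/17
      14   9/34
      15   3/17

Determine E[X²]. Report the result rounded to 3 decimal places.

110.324

E[X²] = (4/17)·49 + (3/17)·36 + (1/34)·25 + (2/17)·1 + (9/34)·196 + (3/17)·225
     = 3751/34 ≈ 110.324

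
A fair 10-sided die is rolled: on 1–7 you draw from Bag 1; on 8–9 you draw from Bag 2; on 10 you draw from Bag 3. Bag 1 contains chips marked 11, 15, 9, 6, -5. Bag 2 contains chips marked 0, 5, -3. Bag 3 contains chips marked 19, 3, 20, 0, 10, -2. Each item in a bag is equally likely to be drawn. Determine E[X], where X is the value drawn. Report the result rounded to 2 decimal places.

E[X | Bag 1] = (11 + 15 + 9 + 6 − 5)/5 = 36/5
E[X | Bag 2] = (0 + 5 − 3)/3 = 2/3
E[X | Bag 3] = (19 + 3 + 20 + 0 + 10 − 2)/6 = 25/3
E[X] = (7/10)·36/5 + (1/5)·2/3 + (1/10)·25/3 = 901/150 ≈ 6.01

6.01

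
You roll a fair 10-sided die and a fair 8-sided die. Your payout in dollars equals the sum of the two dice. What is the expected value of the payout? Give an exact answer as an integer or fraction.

$10

Distribution of the sum of the two dice: 2 w.p. 1/80, 3 w.p. 1/40, 4 w.p. 3/80, 5 w.p. 1/20, 6 w.p. 1/16, 7 w.p. 3/40, …
E[payout] = (1/80)·2 + (1/40)·3 + (3/80)·4 + (1/20)·5 + (1/16)·6 + (3/40)·7 + (7/80)·8 + (1/10)·9 + (1/10)·10 + (1/10)·11 + (7/80)·12 + (3/40)·13 + (1/16)·14 + (1/20)·15 + (3/80)·16 + (1/40)·17 + (1/80)·18 = 10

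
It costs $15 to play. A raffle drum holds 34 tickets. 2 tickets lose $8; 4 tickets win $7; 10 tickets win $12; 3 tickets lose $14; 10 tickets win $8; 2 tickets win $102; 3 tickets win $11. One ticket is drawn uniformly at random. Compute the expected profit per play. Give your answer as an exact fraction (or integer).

E[payout] = (2/34)·(-8) + (4/34)·7 + (10/34)·12 + (3/34)·(-14) + (10/34)·8 + (2/34)·102 + (3/34)·11 = 407/34
Expected profit = 407/34 − 15 = -103/34

-103/34 dollars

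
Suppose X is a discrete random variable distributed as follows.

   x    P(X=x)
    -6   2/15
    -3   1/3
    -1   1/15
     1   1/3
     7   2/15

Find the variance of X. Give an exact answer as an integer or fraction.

E[X] = (2/15)·(-6) + (1/3)·(-3) + (1/15)·(-1) + (1/3)·1 + (2/15)·7 = -3/5
E[X²] = (2/15)·36 + (1/3)·9 + (1/15)·1 + (1/3)·1 + (2/15)·49 = 221/15
Var(X) = 221/15 − (-3/5)² = 1078/75

1078/75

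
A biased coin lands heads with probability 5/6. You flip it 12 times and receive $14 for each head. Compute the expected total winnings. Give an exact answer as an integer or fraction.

E[#heads] = 12·5/6 = 10 (linearity over flips).
E[winnings] = 14·10 = 140.

$140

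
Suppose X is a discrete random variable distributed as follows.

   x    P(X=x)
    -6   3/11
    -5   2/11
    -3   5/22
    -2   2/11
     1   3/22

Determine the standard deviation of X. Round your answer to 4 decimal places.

2.3106

E[X] = -38/11, E[X²] = 190/11
Var(X) = E[X²] − (E[X])² = 190/11 − 1444/121 = 646/121
SD(X) = √(646/121) ≈ 2.3106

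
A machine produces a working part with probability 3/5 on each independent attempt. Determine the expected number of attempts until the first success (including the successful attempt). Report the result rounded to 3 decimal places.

1.667

For a geometric distribution, E[trials] = 1/p = 1/(3/5) = 5/3.
≈ 1.667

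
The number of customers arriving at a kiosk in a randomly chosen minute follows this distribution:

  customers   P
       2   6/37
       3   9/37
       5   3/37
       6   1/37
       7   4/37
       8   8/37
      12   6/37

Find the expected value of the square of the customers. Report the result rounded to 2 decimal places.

E[X²] = (6/37)·4 + (9/37)·9 + (3/37)·25 + (1/37)·36 + (4/37)·49 + (8/37)·64 + (6/37)·144
     = 1788/37 ≈ 48.32

48.32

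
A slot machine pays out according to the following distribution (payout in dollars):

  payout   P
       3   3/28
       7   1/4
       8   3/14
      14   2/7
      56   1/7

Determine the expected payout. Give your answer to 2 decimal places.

E[X] = (3/28)·3 + (1/4)·7 + (3/14)·8 + (2/7)·14 + (1/7)·56
     = 221/14 ≈ 15.79

$15.79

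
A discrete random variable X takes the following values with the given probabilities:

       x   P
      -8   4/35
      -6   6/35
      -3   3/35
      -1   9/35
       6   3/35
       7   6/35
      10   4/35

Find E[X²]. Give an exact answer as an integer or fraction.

262/7

E[X²] = (4/35)·64 + (6/35)·36 + (3/35)·9 + (9/35)·1 + (3/35)·36 + (6/35)·49 + (4/35)·100
     = 262/7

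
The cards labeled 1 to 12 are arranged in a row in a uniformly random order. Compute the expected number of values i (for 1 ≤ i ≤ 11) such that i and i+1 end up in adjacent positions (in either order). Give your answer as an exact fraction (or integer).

11/6

For each i ∈ {1,…,11}, let Xᵢ = 1 if i and i+1 are adjacent. P(Xᵢ=1) = 2·(12−1)!/12! = 2/12.
By linearity, E[ΣXᵢ] = (11)·(2/12) = 11/6.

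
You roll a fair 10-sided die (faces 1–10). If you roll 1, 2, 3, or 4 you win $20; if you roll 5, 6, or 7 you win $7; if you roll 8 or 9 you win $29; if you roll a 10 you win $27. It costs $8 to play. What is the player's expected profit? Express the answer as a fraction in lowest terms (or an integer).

53/5 dollars

E[payout] = (3/10)·7 + (2/5)·20 + (1/10)·27 + (1/5)·29 = 93/5
Expected profit = 93/5 − 8 = 53/5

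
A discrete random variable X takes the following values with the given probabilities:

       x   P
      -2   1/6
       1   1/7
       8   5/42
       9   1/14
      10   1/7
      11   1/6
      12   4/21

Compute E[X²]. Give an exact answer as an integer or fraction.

E[X²] = (1/6)·4 + (1/7)·1 + (5/42)·64 + (1/14)·81 + (1/7)·100 + (1/6)·121 + (4/21)·144
     = 1598/21

1598/21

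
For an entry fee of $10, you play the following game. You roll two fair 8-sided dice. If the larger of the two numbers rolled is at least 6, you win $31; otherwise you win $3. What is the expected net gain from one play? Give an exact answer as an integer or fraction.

E[payout] = (25/64)·3 + (39/64)·31 = 321/16
Expected profit = 321/16 − 10 = 161/16

161/16 dollars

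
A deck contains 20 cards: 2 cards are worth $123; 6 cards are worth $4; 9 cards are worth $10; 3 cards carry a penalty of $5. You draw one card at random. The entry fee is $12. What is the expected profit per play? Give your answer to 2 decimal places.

$5.25

E[payout] = (2/20)·123 + (6/20)·4 + (9/20)·10 + (3/20)·(-5) = 69/4
Expected profit = 69/4 − 12 = 21/4 ≈ $5.25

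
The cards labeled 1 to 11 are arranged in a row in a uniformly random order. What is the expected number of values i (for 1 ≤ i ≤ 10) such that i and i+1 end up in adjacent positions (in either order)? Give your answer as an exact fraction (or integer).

20/11

For each i ∈ {1,…,10}, let Xᵢ = 1 if i and i+1 are adjacent. P(Xᵢ=1) = 2·(11−1)!/11! = 2/11.
By linearity, E[ΣXᵢ] = (10)·(2/11) = 20/11.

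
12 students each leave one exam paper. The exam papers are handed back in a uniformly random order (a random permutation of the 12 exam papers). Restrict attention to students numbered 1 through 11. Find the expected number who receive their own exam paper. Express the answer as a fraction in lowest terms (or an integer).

11/12

Let Xᵢ = 1 if person i gets their own exam paper. For each i, P(Xᵢ=1) = 1/12.
By linearity of expectation, E[X₁+…+X_11] = 11·(1/12) = 11/12.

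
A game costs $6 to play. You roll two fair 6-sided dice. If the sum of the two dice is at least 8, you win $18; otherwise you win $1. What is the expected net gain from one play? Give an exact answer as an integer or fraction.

25/12 dollars

E[payout] = (7/12)·1 + (5/12)·18 = 97/12
Expected profit = 97/12 − 6 = 25/12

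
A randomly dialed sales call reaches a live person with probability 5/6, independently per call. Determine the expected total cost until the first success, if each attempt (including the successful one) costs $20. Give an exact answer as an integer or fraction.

E[#attempts] = 1/p = 6/5; E[cost] = 20·6/5 = 24.

$24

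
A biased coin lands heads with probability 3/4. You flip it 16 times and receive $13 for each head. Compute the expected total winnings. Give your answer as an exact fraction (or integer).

E[#heads] = 16·3/4 = 12 (linearity over flips).
E[winnings] = 13·12 = 156.

$156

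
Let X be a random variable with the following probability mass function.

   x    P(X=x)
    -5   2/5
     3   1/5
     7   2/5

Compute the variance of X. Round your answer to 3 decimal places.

E[X] = (2/5)·(-5) + (1/5)·3 + (2/5)·7 = 7/5
E[X²] = (2/5)·25 + (1/5)·9 + (2/5)·49 = 157/5
Var(X) = 157/5 − (7/5)² = 736/25 ≈ 29.440

29.440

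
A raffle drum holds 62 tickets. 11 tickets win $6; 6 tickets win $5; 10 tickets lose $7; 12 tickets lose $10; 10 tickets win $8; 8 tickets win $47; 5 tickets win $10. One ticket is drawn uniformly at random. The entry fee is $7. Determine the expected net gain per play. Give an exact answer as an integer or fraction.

-11/31 dollars

E[payout] = (11/62)·6 + (6/62)·5 + (10/62)·(-7) + (12/62)·(-10) + (10/62)·8 + (8/62)·47 + (5/62)·10 = 206/31
Expected profit = 206/31 − 7 = -11/31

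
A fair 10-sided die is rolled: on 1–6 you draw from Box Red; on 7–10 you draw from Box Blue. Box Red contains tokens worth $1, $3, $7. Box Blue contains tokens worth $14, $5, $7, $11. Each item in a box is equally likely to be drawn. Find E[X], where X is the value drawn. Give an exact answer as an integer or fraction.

59/10 dollars

E[X | Box Red] = (1 + 3 + 7)/3 = 11/3
E[X | Box Blue] = (14 + 5 + 7 + 11)/4 = 37/4
E[X] = (3/5)·11/3 + (2/5)·37/4 = 59/10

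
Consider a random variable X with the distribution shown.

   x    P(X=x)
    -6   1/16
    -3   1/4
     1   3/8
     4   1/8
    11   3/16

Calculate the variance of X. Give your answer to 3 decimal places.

E[X] = (1/16)·(-6) + (1/4)·(-3) + (3/8)·1 + (1/8)·4 + (3/16)·11 = 29/16
E[X²] = (1/16)·36 + (1/4)·9 + (3/8)·1 + (1/8)·16 + (3/16)·121 = 473/16
Var(X) = 473/16 − (29/16)² = 6727/256 ≈ 26.277

26.277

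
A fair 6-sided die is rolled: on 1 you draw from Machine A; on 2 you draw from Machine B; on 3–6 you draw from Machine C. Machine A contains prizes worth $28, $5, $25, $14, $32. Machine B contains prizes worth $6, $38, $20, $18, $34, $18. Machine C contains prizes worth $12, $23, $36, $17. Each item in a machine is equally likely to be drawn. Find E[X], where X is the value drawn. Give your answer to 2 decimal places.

$21.86

E[X | Machine A] = (28 + 5 + 25 + 14 + 32)/5 = 104/5
E[X | Machine B] = (6 + 38 + 20 + 18 + 34 + 18)/6 = 67/3
E[X | Machine C] = (12 + 23 + 36 + 17)/4 = 22
E[X] = (1/6)·104/5 + (1/6)·67/3 + (2/3)·22 = 1967/90 ≈ 21.86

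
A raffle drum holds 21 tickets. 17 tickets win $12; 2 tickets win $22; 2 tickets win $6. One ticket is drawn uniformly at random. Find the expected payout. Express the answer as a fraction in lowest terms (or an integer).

E[payout] = (17/21)·12 + (2/21)·22 + (2/21)·6 = 260/21

260/21 dollars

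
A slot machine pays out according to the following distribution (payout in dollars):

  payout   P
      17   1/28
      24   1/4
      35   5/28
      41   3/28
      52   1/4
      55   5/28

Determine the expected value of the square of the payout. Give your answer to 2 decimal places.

1769.36

E[X²] = (1/28)·289 + (1/4)·576 + (5/28)·1225 + (3/28)·1681 + (1/4)·2704 + (5/28)·3025
     = 24771/14 ≈ 1769.36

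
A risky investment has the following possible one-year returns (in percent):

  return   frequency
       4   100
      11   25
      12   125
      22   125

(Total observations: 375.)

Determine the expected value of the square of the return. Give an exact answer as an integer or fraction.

665/3

Total = 375, so P(return=4) = 100/375, etc.
E[X²] = (4/15)·16 + (1/15)·121 + (1/3)·144 + (1/3)·484
     = 665/3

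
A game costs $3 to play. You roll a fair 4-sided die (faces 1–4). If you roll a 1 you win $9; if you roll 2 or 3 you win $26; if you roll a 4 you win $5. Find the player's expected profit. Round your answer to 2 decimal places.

$13.50

E[payout] = (1/4)·5 + (1/4)·9 + (1/2)·26 = 33/2
Expected profit = 33/2 − 3 = 27/2 ≈ $13.50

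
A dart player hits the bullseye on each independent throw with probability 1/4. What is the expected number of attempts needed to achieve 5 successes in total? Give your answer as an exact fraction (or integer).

By linearity (sum of 5 independent geometric waits), E[trials] = 5/p = 5/(1/4) = 20.

20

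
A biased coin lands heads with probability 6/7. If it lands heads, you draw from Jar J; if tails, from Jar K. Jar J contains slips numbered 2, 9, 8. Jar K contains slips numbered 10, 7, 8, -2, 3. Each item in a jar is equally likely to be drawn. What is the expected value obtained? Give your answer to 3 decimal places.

6.171

E[X | Jar J] = (2 + 9 + 8)/3 = 19/3
E[X | Jar K] = (10 + 7 + 8 − 2 + 3)/5 = 26/5
E[X] = (6/7)·19/3 + (1/7)·26/5 = 216/35 ≈ 6.171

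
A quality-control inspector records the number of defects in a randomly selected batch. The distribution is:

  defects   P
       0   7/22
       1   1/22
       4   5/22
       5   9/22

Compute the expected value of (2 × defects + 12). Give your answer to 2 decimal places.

18.00

E[2x+12] = (7/22)·12 + (1/22)·14 + (5/22)·20 + (9/22)·22
     = 18 ≈ 18.00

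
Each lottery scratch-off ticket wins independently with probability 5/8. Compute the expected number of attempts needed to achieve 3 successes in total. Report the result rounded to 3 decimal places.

4.800

By linearity (sum of 3 independent geometric waits), E[trials] = 3/p = 3/(5/8) = 24/5.
≈ 4.800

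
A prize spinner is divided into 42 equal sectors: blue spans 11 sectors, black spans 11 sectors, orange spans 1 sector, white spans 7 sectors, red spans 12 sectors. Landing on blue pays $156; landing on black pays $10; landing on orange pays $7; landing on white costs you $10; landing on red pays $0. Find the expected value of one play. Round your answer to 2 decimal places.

$41.98

E[payout] = (11/42)·156 + (11/42)·10 + (1/42)·7 + (7/42)·(-10) + (12/42)·0 = 1763/42
≈ $41.98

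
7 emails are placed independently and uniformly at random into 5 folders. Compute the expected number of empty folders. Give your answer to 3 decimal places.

Let Xⱼ=1 if folder j is empty. P(Xⱼ=1) = ((5-1)/5)^7 = 16384/78125.
By linearity, E[#empty] = 5·16384/78125 = 16384/15625.
≈ 1.049

1.049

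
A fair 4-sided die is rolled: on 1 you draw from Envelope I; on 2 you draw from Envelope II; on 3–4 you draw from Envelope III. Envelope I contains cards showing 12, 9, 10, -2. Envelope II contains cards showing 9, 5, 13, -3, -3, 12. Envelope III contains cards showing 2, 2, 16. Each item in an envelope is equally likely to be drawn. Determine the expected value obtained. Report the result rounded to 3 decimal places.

E[X | Envelope I] = (12 + 9 + 10 − 2)/4 = 29/4
E[X | Envelope II] = (9 + 5 + 13 − 3 − 3 + 12)/6 = 11/2
E[X | Envelope III] = (2 + 2 + 16)/3 = 20/3
E[X] = (1/4)·29/4 + (1/4)·11/2 + (1/2)·20/3 = 313/48 ≈ 6.521

6.521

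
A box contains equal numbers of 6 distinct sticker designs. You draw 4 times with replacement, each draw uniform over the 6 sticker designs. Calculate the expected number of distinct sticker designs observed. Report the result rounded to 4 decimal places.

Let Xⱼ=1 if type j appears at least once. P(Xⱼ=1) = 1 − ((6−1)/6)^4 = 671/1296.
E[#distinct] = 6·671/1296 = 671/216.
≈ 3.1065

3.1065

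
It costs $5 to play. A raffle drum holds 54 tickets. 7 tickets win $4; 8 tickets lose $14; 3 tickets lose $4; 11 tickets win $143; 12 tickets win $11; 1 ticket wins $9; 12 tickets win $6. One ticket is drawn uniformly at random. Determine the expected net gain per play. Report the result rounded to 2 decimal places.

E[payout] = (7/54)·4 + (8/54)·(-14) + (3/54)·(-4) + (11/54)·143 + (12/54)·11 + (1/54)·9 + (12/54)·6 = 845/27
Expected profit = 845/27 − 5 = 710/27 ≈ $26.30

$26.30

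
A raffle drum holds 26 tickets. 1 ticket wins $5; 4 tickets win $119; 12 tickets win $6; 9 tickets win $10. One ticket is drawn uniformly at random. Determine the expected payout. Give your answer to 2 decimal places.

E[payout] = (1/26)·5 + (4/26)·119 + (12/26)·6 + (9/26)·10 = 643/26
≈ $24.73

$24.73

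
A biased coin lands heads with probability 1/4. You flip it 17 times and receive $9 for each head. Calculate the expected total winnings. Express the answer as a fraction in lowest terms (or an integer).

153/4 dollars

E[#heads] = 17·1/4 = 17/4 (linearity over flips).
E[winnings] = 9·17/4 = 153/4.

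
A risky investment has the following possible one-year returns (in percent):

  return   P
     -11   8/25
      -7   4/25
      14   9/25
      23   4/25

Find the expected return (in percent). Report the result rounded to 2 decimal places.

4.08

E[X] = (8/25)·(-11) + (4/25)·(-7) + (9/25)·14 + (4/25)·23
     = 102/25 ≈ 4.08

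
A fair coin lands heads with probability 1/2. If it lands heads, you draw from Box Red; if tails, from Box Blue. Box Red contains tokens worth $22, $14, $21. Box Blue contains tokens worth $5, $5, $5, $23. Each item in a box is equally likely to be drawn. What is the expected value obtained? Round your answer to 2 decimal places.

$14.25

E[X | Box Red] = (22 + 14 + 21)/3 = 19
E[X | Box Blue] = (5 + 5 + 5 + 23)/4 = 19/2
E[X] = (1/2)·19 + (1/2)·19/2 = 57/4 ≈ 14.25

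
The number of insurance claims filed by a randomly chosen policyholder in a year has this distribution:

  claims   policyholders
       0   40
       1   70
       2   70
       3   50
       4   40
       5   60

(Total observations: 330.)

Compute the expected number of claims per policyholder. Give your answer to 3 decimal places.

2.485

Total = 330, so P(claims=0) = 40/330, etc.
E[X] = (4/33)·0 + (7/33)·1 + (7/33)·2 + (5/33)·3 + (4/33)·4 + (2/11)·5
     = 82/33 ≈ 2.485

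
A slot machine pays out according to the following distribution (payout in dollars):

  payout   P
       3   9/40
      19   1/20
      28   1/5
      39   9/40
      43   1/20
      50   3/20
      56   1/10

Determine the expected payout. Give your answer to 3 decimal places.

E[X] = (9/40)·3 + (1/20)·19 + (1/5)·28 + (9/40)·39 + (1/20)·43 + (3/20)·50 + (1/10)·56
     = 125/4 ≈ 31.250

$31.250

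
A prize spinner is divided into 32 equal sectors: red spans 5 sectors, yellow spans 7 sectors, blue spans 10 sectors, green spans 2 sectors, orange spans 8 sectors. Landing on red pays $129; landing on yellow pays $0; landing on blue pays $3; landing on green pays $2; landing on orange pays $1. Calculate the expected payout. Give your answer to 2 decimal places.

$21.47

E[payout] = (5/32)·129 + (7/32)·0 + (10/32)·3 + (2/32)·2 + (8/32)·1 = 687/32
≈ $21.47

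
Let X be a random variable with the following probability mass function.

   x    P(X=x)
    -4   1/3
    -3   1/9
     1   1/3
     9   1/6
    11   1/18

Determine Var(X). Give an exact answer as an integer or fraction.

E[X] = (1/3)·(-4) + (1/9)·(-3) + (1/3)·1 + (1/6)·9 + (1/18)·11 = 7/9
E[X²] = (1/3)·16 + (1/9)·9 + (1/3)·1 + (1/6)·81 + (1/18)·121 = 242/9
Var(X) = 242/9 − (7/9)² = 2129/81

2129/81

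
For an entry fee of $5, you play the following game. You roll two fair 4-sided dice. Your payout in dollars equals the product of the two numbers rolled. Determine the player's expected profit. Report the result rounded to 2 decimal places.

$1.25

Distribution of the product of the two numbers rolled: 1 w.p. 1/16, 2 w.p. 1/8, 3 w.p. 1/8, 4 w.p. 3/16, 6 w.p. 1/8, 8 w.p. 1/8, …
E[payout] = (1/16)·1 + (1/8)·2 + (1/8)·3 + (3/16)·4 + (1/8)·6 + (1/8)·8 + (1/16)·9 + (1/8)·12 + (1/16)·16 = 25/4
Expected profit = 25/4 − 5 = 5/4 ≈ $1.25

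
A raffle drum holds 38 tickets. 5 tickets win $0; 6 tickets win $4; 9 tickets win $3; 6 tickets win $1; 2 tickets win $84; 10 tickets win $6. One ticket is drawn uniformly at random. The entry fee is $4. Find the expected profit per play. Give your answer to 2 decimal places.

E[payout] = (5/38)·0 + (6/38)·4 + (9/38)·3 + (6/38)·1 + (2/38)·84 + (10/38)·6 = 15/2
Expected profit = 15/2 − 4 = 7/2 ≈ $3.50

$3.50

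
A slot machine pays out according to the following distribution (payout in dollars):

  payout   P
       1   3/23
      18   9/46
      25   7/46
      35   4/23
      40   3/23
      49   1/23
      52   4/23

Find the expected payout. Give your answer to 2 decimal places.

E[X] = (3/23)·1 + (9/46)·18 + (7/46)·25 + (4/23)·35 + (3/23)·40 + (1/23)·49 + (4/23)·52
     = 1377/46 ≈ 29.93

$29.93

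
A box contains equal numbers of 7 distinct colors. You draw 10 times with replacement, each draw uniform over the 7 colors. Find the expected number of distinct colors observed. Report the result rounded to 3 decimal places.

Let Xⱼ=1 if type j appears at least once. P(Xⱼ=1) = 1 − ((7−1)/7)^10 = 222009073/282475249.
E[#distinct] = 7·222009073/282475249 = 222009073/40353607.
≈ 5.502

5.502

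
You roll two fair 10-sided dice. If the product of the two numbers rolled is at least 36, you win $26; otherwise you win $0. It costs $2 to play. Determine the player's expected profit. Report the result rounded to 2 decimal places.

E[payout] = (13/20)·0 + (7/20)·26 = 91/10
Expected profit = 91/10 − 2 = 71/10 ≈ $7.10

$7.10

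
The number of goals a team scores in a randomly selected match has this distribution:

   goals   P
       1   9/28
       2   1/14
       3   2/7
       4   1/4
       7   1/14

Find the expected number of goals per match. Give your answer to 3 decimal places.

2.821

E[X] = (9/28)·1 + (1/14)·2 + (2/7)·3 + (1/4)·4 + (1/14)·7
     = 79/28 ≈ 2.821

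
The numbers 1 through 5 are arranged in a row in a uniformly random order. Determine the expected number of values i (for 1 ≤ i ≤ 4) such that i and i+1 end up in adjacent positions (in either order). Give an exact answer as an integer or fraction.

8/5

For each i ∈ {1,…,4}, let Xᵢ = 1 if i and i+1 are adjacent. P(Xᵢ=1) = 2·(5−1)!/5! = 2/5.
By linearity, E[ΣXᵢ] = (4)·(2/5) = 8/5.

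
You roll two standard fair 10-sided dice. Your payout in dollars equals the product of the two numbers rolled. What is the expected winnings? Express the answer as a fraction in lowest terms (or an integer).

121/4 dollars

Distribution of the product of the two numbers rolled: 1 w.p. 1/100, 2 w.p. 1/50, 3 w.p. 1/50, 4 w.p. 3/100, 5 w.p. 1/50, 6 w.p. 1/25, …
E[payout] = (1/100)·1 + (1/50)·2 + (1/50)·3 + (3/100)·4 + (1/50)·5 + (1/25)·6 + (1/50)·7 + (1/25)·8 + (3/100)·9 + (1/25)·10 + (1/25)·12 + (1/50)·14 + (1/50)·15 + (3/100)·16 + (1/25)·18 + (1/25)·20 + (1/50)·21 + (1/25)·24 + (1/100)·25 + (1/50)·27 + (1/50)·28 + (1/25)·30 + (1/50)·32 + (1/50)·35 + (3/100)·36 + (1/25)·40 + (1/50)·42 + (1/50)·45 + (1/50)·48 + (1/100)·49 + (1/50)·50 + (1/50)·54 + (1/50)·56 + (1/50)·60 + (1/50)·63 + (1/100)·64 + (1/50)·70 + (1/50)·72 + (1/50)·80 + (1/100)·81 + (1/50)·90 + (1/100)·100 = 121/4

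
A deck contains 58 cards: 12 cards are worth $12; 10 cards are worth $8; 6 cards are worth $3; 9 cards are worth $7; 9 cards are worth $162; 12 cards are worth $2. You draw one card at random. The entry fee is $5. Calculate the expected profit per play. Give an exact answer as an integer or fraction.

E[payout] = (12/58)·12 + (10/58)·8 + (6/58)·3 + (9/58)·7 + (9/58)·162 + (12/58)·2 = 1787/58
Expected profit = 1787/58 − 5 = 1497/58

1497/58 dollars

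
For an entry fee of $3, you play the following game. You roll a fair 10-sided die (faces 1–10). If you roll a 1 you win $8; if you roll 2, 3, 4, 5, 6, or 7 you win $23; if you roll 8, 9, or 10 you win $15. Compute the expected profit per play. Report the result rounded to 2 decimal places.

$16.10

E[payout] = (1/10)·8 + (3/10)·15 + (3/5)·23 = 191/10
Expected profit = 191/10 − 3 = 161/10 ≈ $16.10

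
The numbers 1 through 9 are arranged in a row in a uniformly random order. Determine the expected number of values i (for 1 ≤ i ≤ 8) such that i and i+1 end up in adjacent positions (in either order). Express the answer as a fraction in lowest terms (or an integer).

16/9

For each i ∈ {1,…,8}, let Xᵢ = 1 if i and i+1 are adjacent. P(Xᵢ=1) = 2·(9−1)!/9! = 2/9.
By linearity, E[ΣXᵢ] = (8)·(2/9) = 16/9.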